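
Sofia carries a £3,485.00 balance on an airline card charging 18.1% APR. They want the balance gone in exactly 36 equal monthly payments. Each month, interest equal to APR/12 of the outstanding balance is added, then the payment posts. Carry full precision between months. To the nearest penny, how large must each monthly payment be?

Monthly rate r = 18.1%/12 = 1.50833% = 0.0150833.
Level-payment amortization: P = B₀·r / (1 − (1+r)^(−n)) = 3485.00·0.0150833 / (1 − 1.01508^(−36)).
Denominator 1 − (1+r)^(−36) = 0.41663697.
P = 52.5654 / 0.41663697 ≈ 126.17.

£126.17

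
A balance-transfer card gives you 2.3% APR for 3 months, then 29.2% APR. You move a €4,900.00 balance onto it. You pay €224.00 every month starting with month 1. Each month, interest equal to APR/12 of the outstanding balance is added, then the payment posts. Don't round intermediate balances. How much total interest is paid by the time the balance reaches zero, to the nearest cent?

Promo months 1–3 at r₀ = 2.3%/12 = 0.00191667; months 4+ at r₁ = 29.2%/12 = 0.0243333.
After month 3: iterate B ← B·(1+r₀) − €224.00 for 3 months → €4,254.94.
Then at r₁ with €224.00/mo: n₂ = −ln(1 − r₁·B/P)/ln(1+r₁) ≈ 25.80 → 26 more payments.
Total paid = 28·€224.00 + €179.80 = €6,451.80; interest = €6,451.80 − €4,900.00 = €1,551.80.

€1,551.80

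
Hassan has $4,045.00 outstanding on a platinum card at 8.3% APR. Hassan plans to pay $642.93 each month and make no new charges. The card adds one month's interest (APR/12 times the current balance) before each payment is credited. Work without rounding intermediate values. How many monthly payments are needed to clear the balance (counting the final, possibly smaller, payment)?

Monthly rate r = 8.3%/12 = 0.691667% = 0.00691667.
Recurrence: B ← B·(1+r) − $642.93.
Month 1: interest $27.98; balance after payment $3,430.05.
Month 2: interest $23.72; balance after payment $2,810.84.
Closed form: n = −ln(1 − rB₀/P)/ln(1+r) = −ln(0.95648)/ln(1.00692) ≈ 6.455, so the balance reaches zero during payment 7.

7 months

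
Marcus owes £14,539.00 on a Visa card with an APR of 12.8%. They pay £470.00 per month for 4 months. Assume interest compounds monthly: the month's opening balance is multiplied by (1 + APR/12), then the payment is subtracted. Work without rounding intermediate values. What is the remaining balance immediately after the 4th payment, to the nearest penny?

Monthly rate r = 12.8%/12 = 1.06667% = 0.0106667.
Each month: B ← B·(1+r) − £470.00.
Month 1: interest £155.08; balance after payment £14,224.08.
Month 2: interest £151.72; balance after payment £13,905.81.
Month 3: interest £148.33; balance after payment £13,584.13.
Month 4: interest £144.90; balance after payment £13,259.03.

£13,259.03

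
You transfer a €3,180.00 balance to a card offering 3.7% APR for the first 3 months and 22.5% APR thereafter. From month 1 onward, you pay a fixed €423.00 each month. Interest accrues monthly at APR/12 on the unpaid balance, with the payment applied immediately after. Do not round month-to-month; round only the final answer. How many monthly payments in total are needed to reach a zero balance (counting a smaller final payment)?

Promo months 1–3 at r₀ = 3.7%/12 = 0.00308333; months 4+ at r₁ = 22.5%/12 = 0.01875.
After month 3: iterate B ← B·(1+r₀) − €423.00 for 3 months → €1,936.59.
Then at r₁ with €423.00/mo: n₂ = −ln(1 − r₁·B/P)/ln(1+r₁) ≈ 4.83 → 5 more payments.

8 payments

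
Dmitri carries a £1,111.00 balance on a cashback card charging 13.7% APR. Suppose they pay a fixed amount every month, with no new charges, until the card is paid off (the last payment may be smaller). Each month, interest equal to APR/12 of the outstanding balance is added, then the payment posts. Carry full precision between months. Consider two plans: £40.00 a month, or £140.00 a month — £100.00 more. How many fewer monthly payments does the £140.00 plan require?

25 fewer payments

Monthly rate r = 13.7%/12 = 1.14167% = 0.0114167.
At £40.00/mo: n = ⌈−ln(1 − rB₀/P)/ln(1+r)⌉ = 34 payments (last £23.97); total interest = total paid − £1,111.00 = £232.97.
At £140.00/mo: 9 payments (last £51.41); total interest £60.41.
Payments saved = 34 − 9 = 25.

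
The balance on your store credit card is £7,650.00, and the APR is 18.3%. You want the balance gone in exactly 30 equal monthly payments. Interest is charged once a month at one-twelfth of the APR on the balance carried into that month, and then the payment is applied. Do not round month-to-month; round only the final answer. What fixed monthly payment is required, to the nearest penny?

£319.67

Monthly rate r = 18.3%/12 = 1.525% = 0.01525.
Level-payment amortization: P = B₀·r / (1 − (1+r)^(−n)) = 7650.00·0.01525 / (1 − 1.01525^(−30)).
Denominator 1 − (1+r)^(−30) = 0.364946878.
P = 116.663 / 0.364946878 ≈ 319.67.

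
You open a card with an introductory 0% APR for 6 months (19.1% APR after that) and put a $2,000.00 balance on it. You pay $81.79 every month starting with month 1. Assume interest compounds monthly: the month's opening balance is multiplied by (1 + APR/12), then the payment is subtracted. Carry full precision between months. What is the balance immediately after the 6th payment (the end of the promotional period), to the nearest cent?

Promo months 1–6 at r₀ = 0%/12 = 0; months 7+ at r₁ = 19.1%/12 = 0.0159167.
After month 6 (no interest yet): B = $2,000.00 − 6·$81.79 = $1,509.26.

$1,509.26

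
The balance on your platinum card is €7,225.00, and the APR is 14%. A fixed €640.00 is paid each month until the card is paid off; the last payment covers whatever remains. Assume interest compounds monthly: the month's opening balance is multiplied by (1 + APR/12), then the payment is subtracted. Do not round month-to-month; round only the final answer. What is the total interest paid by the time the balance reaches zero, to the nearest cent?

Monthly rate r = 14%/12 = 1.16667% = 0.0116667.
Payoff takes n = ⌈−ln(1 − rB₀/P)/ln(1+r)⌉ = ⌈12.175⌉ = 13 payments; the last is €112.82.
Total paid = 12·€640.00 + €112.82 = €7,792.82.
Total interest = total paid − principal = €7,792.82 − €7,225.00 = €567.82.

€567.82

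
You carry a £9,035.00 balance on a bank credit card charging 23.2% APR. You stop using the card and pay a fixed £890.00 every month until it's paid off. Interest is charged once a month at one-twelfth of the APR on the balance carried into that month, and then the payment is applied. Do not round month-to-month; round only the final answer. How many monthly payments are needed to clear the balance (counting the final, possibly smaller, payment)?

Monthly rate r = 23.2%/12 = 1.93333% = 0.0193333.
Recurrence: B ← B·(1+r) − £890.00.
Month 1: interest £174.68; balance after payment £8,319.68.
Month 2: interest £160.85; balance after payment £7,590.52.
Closed form: n = −ln(1 − rB₀/P)/ln(1+r) = −ln(0.80373)/ln(1.01933) ≈ 11.410, so the balance reaches zero during payment 12.

12 months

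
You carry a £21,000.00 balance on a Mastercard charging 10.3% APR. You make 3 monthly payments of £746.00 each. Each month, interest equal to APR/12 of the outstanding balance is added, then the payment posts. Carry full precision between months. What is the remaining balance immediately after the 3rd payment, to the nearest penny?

£19,288.14

Monthly rate r = 10.3%/12 = 0.858333% = 0.00858333.
Each month: B ← B·(1+r) − £746.00.
Month 1: interest £180.25; balance after payment £20,434.25.
Month 2: interest £175.39; balance after payment £19,863.64.
Month 3: interest £170.50; balance after payment £19,288.14.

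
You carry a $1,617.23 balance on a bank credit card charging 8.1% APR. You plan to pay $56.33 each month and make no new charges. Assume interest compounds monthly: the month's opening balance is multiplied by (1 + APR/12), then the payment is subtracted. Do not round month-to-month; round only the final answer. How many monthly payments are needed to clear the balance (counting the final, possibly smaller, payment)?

Monthly rate r = 8.1%/12 = 0.675% = 0.00675.
Recurrence: B ← B·(1+r) − $56.33.
Month 1: interest $10.92; balance after payment $1,571.82.
Month 2: interest $10.61; balance after payment $1,526.10.
Closed form: n = −ln(1 − rB₀/P)/ln(1+r) = −ln(0.80621)/ln(1.00675) ≈ 32.021, so the balance reaches zero during payment 33.

33 payments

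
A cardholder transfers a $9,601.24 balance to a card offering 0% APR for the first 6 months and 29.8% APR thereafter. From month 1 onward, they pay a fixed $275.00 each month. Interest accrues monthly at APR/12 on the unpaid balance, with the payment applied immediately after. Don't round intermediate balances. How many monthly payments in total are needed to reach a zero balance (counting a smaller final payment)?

Promo months 1–6 at r₀ = 0%/12 = 0; months 7+ at r₁ = 29.8%/12 = 0.0248333.
After month 6 (no interest yet): B = $9,601.24 − 6·$275.00 = $7,951.24.
Then at r₁ with $275.00/mo: n₂ = −ln(1 − r₁·B/P)/ln(1+r₁) ≈ 51.61 → 52 more payments.

58 months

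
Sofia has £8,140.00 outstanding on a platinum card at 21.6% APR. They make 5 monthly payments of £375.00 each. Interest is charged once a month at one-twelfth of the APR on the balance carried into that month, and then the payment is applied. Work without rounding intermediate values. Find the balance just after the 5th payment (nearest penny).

Monthly rate r = 21.6%/12 = 1.8% = 0.018.
Each month: B ← B·(1+r) − £375.00.
Month 1: interest £146.52; balance after payment £7,911.52.
Month 2: interest £142.41; balance after payment £7,678.93.
Month 3: interest £138.22; balance after payment £7,442.15.
Month 4: interest £133.96; balance after payment £7,201.11.
Month 5: interest £129.62; balance after payment £6,955.73.

£6,955.73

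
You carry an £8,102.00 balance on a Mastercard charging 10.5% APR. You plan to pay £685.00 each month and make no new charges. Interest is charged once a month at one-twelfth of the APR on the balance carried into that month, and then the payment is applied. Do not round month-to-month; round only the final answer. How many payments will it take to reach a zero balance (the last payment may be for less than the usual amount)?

Monthly rate r = 10.5%/12 = 0.875% = 0.00875.
Recurrence: B ← B·(1+r) − £685.00.
Month 1: interest £70.89; balance after payment £7,487.89.
Month 2: interest £65.52; balance after payment £6,868.41.
Closed form: n = −ln(1 − rB₀/P)/ln(1+r) = −ln(0.89651)/ln(1.00875) ≈ 12.540, so the balance reaches zero during payment 13.

13 payments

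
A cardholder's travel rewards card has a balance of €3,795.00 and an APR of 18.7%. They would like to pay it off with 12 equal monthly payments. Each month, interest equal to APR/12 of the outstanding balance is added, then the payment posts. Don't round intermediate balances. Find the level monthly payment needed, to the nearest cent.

€349.19

Monthly rate r = 18.7%/12 = 1.55833% = 0.0155833.
Level-payment amortization: P = B₀·r / (1 − (1+r)^(−n)) = 3795.00·0.0155833 / (1 − 1.01558^(−12)).
Denominator 1 − (1+r)^(−12) = 0.169359277.
P = 59.1387 / 0.169359277 ≈ 349.19.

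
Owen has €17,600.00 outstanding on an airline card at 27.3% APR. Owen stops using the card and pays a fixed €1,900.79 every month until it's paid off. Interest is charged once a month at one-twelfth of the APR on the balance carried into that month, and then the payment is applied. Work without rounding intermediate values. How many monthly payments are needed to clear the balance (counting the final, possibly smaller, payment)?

11 payments

Monthly rate r = 27.3%/12 = 2.275% = 0.02275.
Recurrence: B ← B·(1+r) − €1,900.79.
Month 1: interest €400.40; balance after payment €16,099.61.
Month 2: interest €366.27; balance after payment €14,565.09.
Closed form: n = −ln(1 − rB₀/P)/ln(1+r) = −ln(0.78935)/ln(1.02275) ≈ 10.515, so the balance reaches zero during payment 11.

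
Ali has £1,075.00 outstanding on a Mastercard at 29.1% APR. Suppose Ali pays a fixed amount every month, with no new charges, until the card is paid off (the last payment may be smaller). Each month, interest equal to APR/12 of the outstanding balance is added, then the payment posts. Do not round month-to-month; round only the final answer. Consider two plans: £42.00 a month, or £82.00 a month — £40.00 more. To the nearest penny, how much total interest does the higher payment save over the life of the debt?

£389.96

Monthly rate r = 29.1%/12 = 2.425% = 0.02425.
At £42.00/mo: n = ⌈−ln(1 − rB₀/P)/ln(1+r)⌉ = 41 payments (last £19.34); total interest = total paid − £1,075.00 = £624.34.
At £82.00/mo: 16 payments (last £79.38); total interest £234.38.
Interest saved = £624.34 − £234.38 = £389.96.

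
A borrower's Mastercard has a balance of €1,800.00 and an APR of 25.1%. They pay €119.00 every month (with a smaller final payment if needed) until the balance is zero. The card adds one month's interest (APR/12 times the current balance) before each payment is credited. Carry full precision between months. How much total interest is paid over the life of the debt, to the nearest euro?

€387

Monthly rate r = 25.1%/12 = 2.09167% = 0.0209167.
Payoff takes n = ⌈−ln(1 − rB₀/P)/ln(1+r)⌉ = ⌈18.374⌉ = 19 payments; the last is €44.82.
Total paid = 18·€119.00 + €44.82 = €2,186.82.
Total interest = total paid − principal = €2,186.82 − €1,800.00 = €386.82.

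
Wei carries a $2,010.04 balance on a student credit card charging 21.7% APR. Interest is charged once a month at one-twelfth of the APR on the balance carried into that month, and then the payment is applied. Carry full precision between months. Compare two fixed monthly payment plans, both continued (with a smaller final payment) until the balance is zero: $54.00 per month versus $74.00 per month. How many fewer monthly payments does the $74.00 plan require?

Monthly rate r = 21.7%/12 = 1.80833% = 0.0180833.
At $54.00/mo: n = ⌈−ln(1 − rB₀/P)/ln(1+r)⌉ = 63 payments (last $21.20); total interest = total paid − $2,010.04 = $1,359.16.
At $74.00/mo: 38 payments (last $52.08); total interest $780.04.
Payments saved = 63 − 38 = 25.

25 fewer payments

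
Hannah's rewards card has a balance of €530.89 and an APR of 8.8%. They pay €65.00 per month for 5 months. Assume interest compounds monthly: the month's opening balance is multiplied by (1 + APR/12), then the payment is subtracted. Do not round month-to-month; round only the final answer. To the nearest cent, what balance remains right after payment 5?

€220.84

Monthly rate r = 8.8%/12 = 0.733333% = 0.00733333.
Each month: B ← B·(1+r) − €65.00.
Month 1: interest €3.89; balance after payment €469.78.
Month 2: interest €3.45; balance after payment €408.23.
Month 3: interest €2.99; balance after payment €346.22.
Month 4: interest €2.54; balance after payment €283.76.
Month 5: interest €2.08; balance after payment €220.84.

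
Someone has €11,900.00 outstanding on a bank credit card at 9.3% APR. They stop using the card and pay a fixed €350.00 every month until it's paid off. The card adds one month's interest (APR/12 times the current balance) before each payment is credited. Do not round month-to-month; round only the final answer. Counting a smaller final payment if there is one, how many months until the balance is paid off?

40 months

Monthly rate r = 9.3%/12 = 0.775% = 0.00775.
Recurrence: B ← B·(1+r) − €350.00.
Month 1: interest €92.23; balance after payment €11,642.23.
Month 2: interest €90.23; balance after payment €11,382.45.
Closed form: n = −ln(1 − rB₀/P)/ln(1+r) = −ln(0.7365)/ln(1.00775) ≈ 39.617, so the balance reaches zero during payment 40.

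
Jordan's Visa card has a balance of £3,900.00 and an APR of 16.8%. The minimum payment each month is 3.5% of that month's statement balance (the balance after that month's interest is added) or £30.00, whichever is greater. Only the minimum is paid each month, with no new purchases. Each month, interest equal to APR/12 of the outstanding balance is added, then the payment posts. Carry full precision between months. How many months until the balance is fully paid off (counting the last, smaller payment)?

Monthly rate r = 16.8%/12 = 1.4% = 0.014.
While 3.5% of the post-interest balance exceeds £30.00, each month B ← (B·(1+r))·(1 − 0.035), i.e. B shrinks by the factor (1+r)·0.965 = 0.97851.
This holds for months 1–71. Entering month 72 the balance is £834.06; 3.5% of the post-interest balance is now below £30.00, so the flat £30.00 minimum applies from here.
From month 72 a fixed £30.00 at rate r clears £834.06 in 36 more payments. Total: 71 + 36 = 107 months.

107 months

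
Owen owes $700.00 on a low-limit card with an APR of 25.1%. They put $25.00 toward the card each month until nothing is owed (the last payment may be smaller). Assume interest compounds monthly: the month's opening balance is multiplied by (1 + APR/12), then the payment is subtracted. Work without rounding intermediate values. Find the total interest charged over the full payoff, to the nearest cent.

$364.13

Monthly rate r = 25.1%/12 = 2.09167% = 0.0209167.
Payoff takes n = ⌈−ln(1 − rB₀/P)/ln(1+r)⌉ = ⌈42.563⌉ = 43 payments; the last is $14.13.
Total paid = 42·$25.00 + $14.13 = $1,064.13.
Total interest = total paid − principal = $1,064.13 − $700.00 = $364.13.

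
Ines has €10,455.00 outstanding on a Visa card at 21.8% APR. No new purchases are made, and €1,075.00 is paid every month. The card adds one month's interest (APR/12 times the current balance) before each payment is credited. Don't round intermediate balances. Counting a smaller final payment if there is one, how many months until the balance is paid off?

11 payments

Monthly rate r = 21.8%/12 = 1.81667% = 0.0181667.
Recurrence: B ← B·(1+r) − €1,075.00.
Month 1: interest €189.93; balance after payment €9,569.93.
Month 2: interest €173.85; balance after payment €8,668.79.
Closed form: n = −ln(1 − rB₀/P)/ln(1+r) = −ln(0.82332)/ln(1.01817) ≈ 10.798, so the balance reaches zero during payment 11.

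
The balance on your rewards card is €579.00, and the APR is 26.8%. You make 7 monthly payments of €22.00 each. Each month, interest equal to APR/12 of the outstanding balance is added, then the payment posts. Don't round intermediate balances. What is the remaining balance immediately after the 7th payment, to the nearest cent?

€511.10

Monthly rate r = 26.8%/12 = 2.23333% = 0.0223333.
Each month: B ← B·(1+r) − €22.00.
Month 1: interest €12.93; balance after payment €569.93.
Month 2: interest €12.73; balance after payment €560.66.
Month 3: interest €12.52; balance after payment €551.18.
Month 4: interest €12.31; balance after payment €541.49.
Month 5: interest €12.09; balance after payment €531.58.
Month 6: interest €11.87; balance after payment €521.46.
Month 7: interest €11.65; balance after payment €511.10.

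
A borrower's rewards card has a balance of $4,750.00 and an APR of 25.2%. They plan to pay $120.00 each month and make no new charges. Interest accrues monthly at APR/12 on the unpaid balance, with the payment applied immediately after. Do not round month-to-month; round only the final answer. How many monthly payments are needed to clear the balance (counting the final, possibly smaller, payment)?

86 months

Monthly rate r = 25.2%/12 = 2.1% = 0.021.
Recurrence: B ← B·(1+r) − $120.00.
Month 1: interest $99.75; balance after payment $4,729.75.
Month 2: interest $99.32; balance after payment $4,709.07.
Closed form: n = −ln(1 − rB₀/P)/ln(1+r) = −ln(0.16875)/ln(1.021) ≈ 85.617, so the balance reaches zero during payment 86.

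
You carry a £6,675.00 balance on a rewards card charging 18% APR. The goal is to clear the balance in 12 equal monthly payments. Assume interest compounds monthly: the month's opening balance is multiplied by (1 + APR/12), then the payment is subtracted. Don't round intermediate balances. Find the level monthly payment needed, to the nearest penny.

£611.96

Monthly rate r = 18%/12 = 1.5% = 0.015.
Level-payment amortization: P = B₀·r / (1 − (1+r)^(−n)) = 6675.00·0.015 / (1 − 1.015^(−12)).
Denominator 1 − (1+r)^(−12) = 0.163612578.
P = 100.125 / 0.163612578 ≈ 611.96.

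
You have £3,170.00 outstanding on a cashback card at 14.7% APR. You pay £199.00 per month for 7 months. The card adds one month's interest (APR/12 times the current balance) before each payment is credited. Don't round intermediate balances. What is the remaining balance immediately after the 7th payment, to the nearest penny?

Monthly rate r = 14.7%/12 = 1.225% = 0.01225.
Each month: B ← B·(1+r) − £199.00.
Month 1: interest £38.83; balance after payment £3,009.83.
Month 2: interest £36.87; balance after payment £2,847.70.
Month 3: interest £34.88; balance after payment £2,683.59.
Month 4: interest £32.87; balance after payment £2,517.46.
Month 5: interest £30.84; balance after payment £2,349.30.
Month 6: interest £28.78; balance after payment £2,179.08.
Month 7: interest £26.69; balance after payment £2,006.77.

£2,006.77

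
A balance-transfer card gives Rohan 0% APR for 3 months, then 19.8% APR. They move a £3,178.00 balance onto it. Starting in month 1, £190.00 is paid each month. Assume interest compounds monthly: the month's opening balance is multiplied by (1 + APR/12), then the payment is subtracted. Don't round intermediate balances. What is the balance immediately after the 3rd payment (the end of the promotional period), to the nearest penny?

£2,608.00

Promo months 1–3 at r₀ = 0%/12 = 0; months 4+ at r₁ = 19.8%/12 = 0.0165.
After month 3 (no interest yet): B = £3,178.00 − 3·£190.00 = £2,608.00.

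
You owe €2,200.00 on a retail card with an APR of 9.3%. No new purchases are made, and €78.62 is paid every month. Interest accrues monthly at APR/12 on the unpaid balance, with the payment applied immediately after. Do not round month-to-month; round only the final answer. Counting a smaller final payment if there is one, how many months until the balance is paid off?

Monthly rate r = 9.3%/12 = 0.775% = 0.00775.
Recurrence: B ← B·(1+r) − €78.62.
Month 1: interest €17.05; balance after payment €2,138.43.
Month 2: interest €16.57; balance after payment €2,076.38.
Closed form: n = −ln(1 − rB₀/P)/ln(1+r) = −ln(0.78313)/ln(1.00775) ≈ 31.664, so the balance reaches zero during payment 32.

32 months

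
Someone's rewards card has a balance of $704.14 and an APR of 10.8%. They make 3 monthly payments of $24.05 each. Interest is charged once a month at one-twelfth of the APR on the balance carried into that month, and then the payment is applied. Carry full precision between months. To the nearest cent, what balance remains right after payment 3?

Monthly rate r = 10.8%/12 = 0.9% = 0.009.
Each month: B ← B·(1+r) − $24.05.
Month 1: interest $6.34; balance after payment $686.43.
Month 2: interest $6.18; balance after payment $668.56.
Month 3: interest $6.02; balance after payment $650.52.

$650.52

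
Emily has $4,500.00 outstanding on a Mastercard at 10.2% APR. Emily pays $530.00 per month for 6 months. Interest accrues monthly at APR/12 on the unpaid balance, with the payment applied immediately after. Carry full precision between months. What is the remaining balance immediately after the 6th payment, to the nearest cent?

$1,486.09

Monthly rate r = 10.2%/12 = 0.85% = 0.0085.
Each month: B ← B·(1+r) − $530.00.
Month 1: interest $38.25; balance after payment $4,008.25.
Month 2: interest $34.07; balance after payment $3,512.32.
Month 3: interest $29.85; balance after payment $3,012.17.
Month 4: interest $25.60; balance after payment $2,507.78.
Month 5: interest $21.32; balance after payment $1,999.09.
Month 6: interest $16.99; balance after payment $1,486.09.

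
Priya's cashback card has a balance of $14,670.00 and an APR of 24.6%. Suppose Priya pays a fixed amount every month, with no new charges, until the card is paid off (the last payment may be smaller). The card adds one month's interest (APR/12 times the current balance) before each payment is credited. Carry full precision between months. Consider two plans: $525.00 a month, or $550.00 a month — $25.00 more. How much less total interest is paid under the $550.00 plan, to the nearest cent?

Monthly rate r = 24.6%/12 = 2.05% = 0.0205.
At $525.00/mo: n = ⌈−ln(1 − rB₀/P)/ln(1+r)⌉ = 42 payments (last $480.82); total interest = total paid − $14,670.00 = $7,335.82.
At $550.00/mo: 39 payments (last $549.63); total interest $6,779.63.
Interest saved = $7,335.82 − $6,779.63 = $556.19.

$556.19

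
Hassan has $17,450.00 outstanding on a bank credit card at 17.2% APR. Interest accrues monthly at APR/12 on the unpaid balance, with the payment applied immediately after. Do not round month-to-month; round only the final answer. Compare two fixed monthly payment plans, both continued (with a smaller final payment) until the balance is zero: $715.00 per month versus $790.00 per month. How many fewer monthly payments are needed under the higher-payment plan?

Monthly rate r = 17.2%/12 = 1.43333% = 0.0143333.
At $715.00/mo: n = ⌈−ln(1 − rB₀/P)/ln(1+r)⌉ = 31 payments (last $179.24); total interest = total paid − $17,450.00 = $4,179.24.
At $790.00/mo: 27 payments (last $592.73); total interest $3,682.73.
Payments saved = 31 − 27 = 4.

4 fewer payments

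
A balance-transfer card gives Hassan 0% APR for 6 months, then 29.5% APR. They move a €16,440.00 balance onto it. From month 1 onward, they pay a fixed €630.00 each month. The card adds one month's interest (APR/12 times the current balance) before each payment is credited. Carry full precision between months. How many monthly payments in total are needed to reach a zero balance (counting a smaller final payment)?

35 months

Promo months 1–6 at r₀ = 0%/12 = 0; months 7+ at r₁ = 29.5%/12 = 0.0245833.
After month 6 (no interest yet): B = €16,440.00 − 6·€630.00 = €12,660.00.
Then at r₁ with €630.00/mo: n₂ = −ln(1 − r₁·B/P)/ln(1+r₁) ≈ 28.05 → 29 more payments.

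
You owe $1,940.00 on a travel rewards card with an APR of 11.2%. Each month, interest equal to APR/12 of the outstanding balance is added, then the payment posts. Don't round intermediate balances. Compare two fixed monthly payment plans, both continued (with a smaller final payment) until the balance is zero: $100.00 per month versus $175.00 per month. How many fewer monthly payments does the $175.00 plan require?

Monthly rate r = 11.2%/12 = 0.933333% = 0.00933333.
At $100.00/mo: n = ⌈−ln(1 − rB₀/P)/ln(1+r)⌉ = 22 payments (last $50.29); total interest = total paid − $1,940.00 = $210.29.
At $175.00/mo: 12 payments (last $132.56); total interest $117.56.
Payments saved = 22 − 12 = 10.

10 fewer payments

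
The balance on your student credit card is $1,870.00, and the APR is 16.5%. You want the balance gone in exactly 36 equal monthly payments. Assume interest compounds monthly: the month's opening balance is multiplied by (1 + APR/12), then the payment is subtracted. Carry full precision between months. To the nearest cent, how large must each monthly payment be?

Monthly rate r = 16.5%/12 = 1.375% = 0.01375.
Level-payment amortization: P = B₀·r / (1 − (1+r)^(−n)) = 1870.00·0.01375 / (1 − 1.01375^(−36)).
Denominator 1 − (1+r)^(−36) = 0.388369999.
P = 25.7125 / 0.388369999 ≈ 66.21.

$66.21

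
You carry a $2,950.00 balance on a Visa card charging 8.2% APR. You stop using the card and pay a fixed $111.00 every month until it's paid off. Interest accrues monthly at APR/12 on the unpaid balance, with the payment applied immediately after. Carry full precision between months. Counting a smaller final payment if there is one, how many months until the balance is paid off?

Monthly rate r = 8.2%/12 = 0.683333% = 0.00683333.
Recurrence: B ← B·(1+r) − $111.00.
Month 1: interest $20.16; balance after payment $2,859.16.
Month 2: interest $19.54; balance after payment $2,767.70.
Closed form: n = −ln(1 − rB₀/P)/ln(1+r) = −ln(0.81839)/ln(1.00683) ≈ 29.429, so the balance reaches zero during payment 30.

30 payments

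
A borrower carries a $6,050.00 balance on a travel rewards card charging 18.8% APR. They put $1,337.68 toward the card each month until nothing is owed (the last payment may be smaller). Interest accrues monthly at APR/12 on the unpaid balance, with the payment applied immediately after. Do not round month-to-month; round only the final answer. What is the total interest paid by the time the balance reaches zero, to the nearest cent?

$276.12

Monthly rate r = 18.8%/12 = 1.56667% = 0.0156667.
Payoff takes n = ⌈−ln(1 − rB₀/P)/ln(1+r)⌉ = ⌈4.728⌉ = 5 payments; the last is $975.40.
Total paid = 4·$1,337.68 + $975.40 = $6,326.12.
Total interest = total paid − principal = $6,326.12 − $6,050.00 = $276.12.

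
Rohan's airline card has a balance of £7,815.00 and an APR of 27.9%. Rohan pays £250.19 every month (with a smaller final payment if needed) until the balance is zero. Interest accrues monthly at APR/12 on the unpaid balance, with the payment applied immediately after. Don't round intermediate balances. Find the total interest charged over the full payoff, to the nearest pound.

Monthly rate r = 27.9%/12 = 2.325% = 0.02325.
Payoff takes n = ⌈−ln(1 − rB₀/P)/ln(1+r)⌉ = ⌈56.366⌉ = 57 payments; the last is £92.32.
Total paid = 56·£250.19 + £92.32 = £14,102.96.
Total interest = total paid − principal = £14,102.96 − £7,815.00 = £6,287.96.

£6,288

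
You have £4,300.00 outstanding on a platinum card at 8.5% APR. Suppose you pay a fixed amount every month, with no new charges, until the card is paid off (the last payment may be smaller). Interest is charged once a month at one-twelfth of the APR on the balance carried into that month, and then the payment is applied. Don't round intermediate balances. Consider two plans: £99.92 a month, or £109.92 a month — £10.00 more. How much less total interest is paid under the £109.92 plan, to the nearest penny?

Monthly rate r = 8.5%/12 = 0.708333% = 0.00708333.
At £99.92/mo: n = ⌈−ln(1 − rB₀/P)/ln(1+r)⌉ = 52 payments (last £51.31); total interest = total paid − £4,300.00 = £847.23.
At £109.92/mo: 46 payments (last £106.71); total interest £753.11.
Interest saved = £847.23 − £753.11 = £94.12.

£94.12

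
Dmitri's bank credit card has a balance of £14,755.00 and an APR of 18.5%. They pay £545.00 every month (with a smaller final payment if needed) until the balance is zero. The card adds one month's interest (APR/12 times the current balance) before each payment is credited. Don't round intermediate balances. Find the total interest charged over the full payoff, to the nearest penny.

£4,490.33

Monthly rate r = 18.5%/12 = 1.54167% = 0.0154167.
Payoff takes n = ⌈−ln(1 − rB₀/P)/ln(1+r)⌉ = ⌈35.311⌉ = 36 payments; the last is £170.33.
Total paid = 35·£545.00 + £170.33 = £19,245.33.
Total interest = total paid − principal = £19,245.33 − £14,755.00 = £4,490.33.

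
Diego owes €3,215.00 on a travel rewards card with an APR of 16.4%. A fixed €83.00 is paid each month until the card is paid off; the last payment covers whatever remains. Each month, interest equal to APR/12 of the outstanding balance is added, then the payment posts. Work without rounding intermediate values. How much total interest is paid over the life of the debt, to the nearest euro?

€1,394

Monthly rate r = 16.4%/12 = 1.36667% = 0.0136667.
Payoff takes n = ⌈−ln(1 − rB₀/P)/ln(1+r)⌉ = ⌈55.525⌉ = 56 payments; the last is €43.69.
Total paid = 55·€83.00 + €43.69 = €4,608.69.
Total interest = total paid − principal = €4,608.69 − €3,215.00 = €1,393.69.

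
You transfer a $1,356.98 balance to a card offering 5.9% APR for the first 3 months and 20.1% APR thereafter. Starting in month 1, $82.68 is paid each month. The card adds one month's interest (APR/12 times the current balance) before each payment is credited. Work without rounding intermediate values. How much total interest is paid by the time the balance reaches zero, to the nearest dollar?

$182

Promo months 1–3 at r₀ = 5.9%/12 = 0.00491667; months 4+ at r₁ = 20.1%/12 = 0.01675.
After month 3: iterate B ← B·(1+r₀) − $82.68 for 3 months → $1,127.83.
Then at r₁ with $82.68/mo: n₂ = −ln(1 − r₁·B/P)/ln(1+r₁) ≈ 15.62 → 16 more payments.
Total paid = 18·$82.68 + $51.09 = $1,539.33; interest = $1,539.33 − $1,356.98 = $182.35.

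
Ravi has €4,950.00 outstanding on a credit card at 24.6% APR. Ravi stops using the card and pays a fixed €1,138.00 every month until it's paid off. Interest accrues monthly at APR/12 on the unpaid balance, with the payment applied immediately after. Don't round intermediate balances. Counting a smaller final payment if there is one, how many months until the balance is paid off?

Monthly rate r = 24.6%/12 = 2.05% = 0.0205.
Recurrence: B ← B·(1+r) − €1,138.00.
Month 1: interest €101.48; balance after payment €3,913.48.
Month 2: interest €80.23; balance after payment €2,855.70.
Month 3: interest €58.54; balance after payment €1,776.24.
Month 4: interest €36.41; balance after payment €674.66.
Month 5: interest €13.83; balance after payment €0.00.

5 payments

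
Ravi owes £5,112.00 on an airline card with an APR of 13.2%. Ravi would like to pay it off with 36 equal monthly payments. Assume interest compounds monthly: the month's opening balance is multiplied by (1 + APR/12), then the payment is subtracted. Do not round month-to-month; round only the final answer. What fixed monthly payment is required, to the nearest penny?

Monthly rate r = 13.2%/12 = 1.1% = 0.011.
Level-payment amortization: P = B₀·r / (1 − (1+r)^(−n)) = 5112.00·0.011 / (1 − 1.011^(−36)).
Denominator 1 − (1+r)^(−36) = 0.325536583.
P = 56.232 / 0.325536583 ≈ 172.74.

£172.74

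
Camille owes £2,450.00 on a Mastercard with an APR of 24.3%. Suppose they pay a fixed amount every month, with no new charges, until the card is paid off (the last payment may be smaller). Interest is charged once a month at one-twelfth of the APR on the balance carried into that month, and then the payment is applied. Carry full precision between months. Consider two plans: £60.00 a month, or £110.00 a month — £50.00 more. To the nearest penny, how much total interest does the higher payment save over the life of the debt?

£1,958.28

Monthly rate r = 24.3%/12 = 2.025% = 0.02025.
At £60.00/mo: n = ⌈−ln(1 − rB₀/P)/ln(1+r)⌉ = 88 payments (last £28.86); total interest = total paid − £2,450.00 = £2,798.86.
At £110.00/mo: 30 payments (last £100.58); total interest £840.58.
Interest saved = £2,798.86 − £840.58 = £1,958.28.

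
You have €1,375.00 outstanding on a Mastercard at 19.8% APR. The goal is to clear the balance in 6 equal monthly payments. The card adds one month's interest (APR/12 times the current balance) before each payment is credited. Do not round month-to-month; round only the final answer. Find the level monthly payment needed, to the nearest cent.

€242.58

Monthly rate r = 19.8%/12 = 1.65% = 0.0165.
Level-payment amortization: P = B₀·r / (1 − (1+r)^(−n)) = 1375.00·0.0165 / (1 − 1.0165^(−6)).
Denominator 1 − (1+r)^(−6) = 0.093525269.
P = 22.6875 / 0.093525269 ≈ 242.58.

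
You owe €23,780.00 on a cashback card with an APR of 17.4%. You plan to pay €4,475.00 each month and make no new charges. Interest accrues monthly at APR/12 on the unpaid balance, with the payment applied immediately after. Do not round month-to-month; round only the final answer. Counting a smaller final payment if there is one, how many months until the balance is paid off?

6 payments

Monthly rate r = 17.4%/12 = 1.45% = 0.0145.
Recurrence: B ← B·(1+r) − €4,475.00.
Month 1: interest €344.81; balance after payment €19,649.81.
Month 2: interest €284.92; balance after payment €15,459.73.
Month 3: interest €224.17; balance after payment €11,208.90.
Month 4: interest €162.53; balance after payment €6,896.43.
Month 5: interest €100.00; balance after payment €2,521.43.
Month 6: interest €36.56; balance after payment €0.00.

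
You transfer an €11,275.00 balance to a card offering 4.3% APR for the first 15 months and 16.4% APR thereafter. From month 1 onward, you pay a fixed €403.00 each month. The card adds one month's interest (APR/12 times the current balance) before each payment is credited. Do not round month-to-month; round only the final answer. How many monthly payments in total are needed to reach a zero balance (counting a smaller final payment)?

31 months

Promo months 1–15 at r₀ = 4.3%/12 = 0.00358333; months 16+ at r₁ = 16.4%/12 = 0.0136667.
After month 15: iterate B ← B·(1+r₀) − €403.00 for 15 months → €5,697.46.
Then at r₁ with €403.00/mo: n₂ = −ln(1 − r₁·B/P)/ln(1+r₁) ≈ 15.82 → 16 more payments.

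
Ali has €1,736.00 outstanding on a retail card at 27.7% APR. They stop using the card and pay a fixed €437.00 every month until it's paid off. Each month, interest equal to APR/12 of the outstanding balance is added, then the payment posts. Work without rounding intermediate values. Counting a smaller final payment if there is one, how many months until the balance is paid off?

Monthly rate r = 27.7%/12 = 2.30833% = 0.0230833.
Recurrence: B ← B·(1+r) − €437.00.
Month 1: interest €40.07; balance after payment €1,339.07.
Month 2: interest €30.91; balance after payment €932.98.
Month 3: interest €21.54; balance after payment €517.52.
Month 4: interest €11.95; balance after payment €92.47.
Month 5: interest €2.13; balance after payment €0.00.

5 payments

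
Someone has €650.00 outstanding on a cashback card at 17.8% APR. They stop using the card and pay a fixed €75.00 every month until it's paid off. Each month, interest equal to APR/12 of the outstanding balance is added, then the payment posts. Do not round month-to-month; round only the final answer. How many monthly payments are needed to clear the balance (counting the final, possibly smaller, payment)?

Monthly rate r = 17.8%/12 = 1.48333% = 0.0148333.
Recurrence: B ← B·(1+r) − €75.00.
Month 1: interest €9.64; balance after payment €584.64.
Month 2: interest €8.67; balance after payment €518.31.
Closed form: n = −ln(1 − rB₀/P)/ln(1+r) = −ln(0.87144)/ln(1.01483) ≈ 9.345, so the balance reaches zero during payment 10.

10 payments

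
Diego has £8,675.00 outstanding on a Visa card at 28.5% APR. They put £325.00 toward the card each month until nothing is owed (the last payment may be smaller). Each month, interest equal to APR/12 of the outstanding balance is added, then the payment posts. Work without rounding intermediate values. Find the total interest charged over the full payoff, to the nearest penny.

£5,240.39

Monthly rate r = 28.5%/12 = 2.375% = 0.02375.
Payoff takes n = ⌈−ln(1 − rB₀/P)/ln(1+r)⌉ = ⌈42.815⌉ = 43 payments; the last is £265.39.
Total paid = 42·£325.00 + £265.39 = £13,915.39.
Total interest = total paid − principal = £13,915.39 − £8,675.00 = £5,240.39.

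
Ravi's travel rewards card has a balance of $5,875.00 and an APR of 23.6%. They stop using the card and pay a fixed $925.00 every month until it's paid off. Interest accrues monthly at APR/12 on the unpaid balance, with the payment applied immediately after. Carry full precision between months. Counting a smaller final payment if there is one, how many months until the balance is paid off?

Monthly rate r = 23.6%/12 = 1.96667% = 0.0196667.
Recurrence: B ← B·(1+r) − $925.00.
Month 1: interest $115.54; balance after payment $5,065.54.
Month 2: interest $99.62; balance after payment $4,240.16.
Closed form: n = −ln(1 − rB₀/P)/ln(1+r) = −ln(0.87509)/ln(1.01967) ≈ 6.851, so the balance reaches zero during payment 7.

7 months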